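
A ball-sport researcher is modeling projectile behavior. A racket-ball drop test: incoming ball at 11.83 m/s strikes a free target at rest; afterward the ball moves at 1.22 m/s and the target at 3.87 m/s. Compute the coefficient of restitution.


e = (v2_after - v1_after) / (v1_before - v2_before)
Numerator = 3.87 - 1.22 = 2.65
Denominator = 11.83 - 0 = 11.83
e = 2.65 / 11.83 = 0.224

0.224


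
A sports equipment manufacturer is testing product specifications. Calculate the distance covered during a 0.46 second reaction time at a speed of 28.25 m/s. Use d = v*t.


d = v * t
d = 28.25 * 0.46
d = 12.995 m

12.995 m


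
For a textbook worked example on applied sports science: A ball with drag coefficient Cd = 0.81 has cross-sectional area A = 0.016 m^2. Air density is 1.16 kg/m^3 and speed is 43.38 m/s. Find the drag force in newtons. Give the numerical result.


Fd = 0.5 * Cd * rho * A * v^2
Fd = 0.5 * 0.81 * 1.16 * 0.016 * 43.38^2
v^2 = 1881.8244
Fd = 0.5 * 0.81 * 1.16 * 0.016 * 1881.8244 = 14.1453 N

14.1453 N


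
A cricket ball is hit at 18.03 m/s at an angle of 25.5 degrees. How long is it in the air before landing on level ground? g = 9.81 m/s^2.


T = 2*v*sin(theta)/g
sin(theta) = sin(25.5 deg) = 0.4305
T = 2*18.03*0.4305 / 9.81
T = 15.5242 / 9.81 = 1.5825 s

1.5825 s


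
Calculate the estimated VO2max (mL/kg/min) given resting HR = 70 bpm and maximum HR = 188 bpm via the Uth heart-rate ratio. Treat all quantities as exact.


VO2max = 15.3 * HRmax / HRrest
VO2max = 15.3 * 188 / 70
VO2max = 2876.4 / 70 = 41.0914 mL/kg/min

41.0914 mL/kg/min


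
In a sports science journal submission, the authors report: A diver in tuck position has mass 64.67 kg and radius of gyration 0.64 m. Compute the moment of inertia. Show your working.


I = m * k^2
I = 64.67 * 0.64^2
I = 64.67 * 0.4096 = 26.4888 kg*m^2

26.4888 kg*m^2


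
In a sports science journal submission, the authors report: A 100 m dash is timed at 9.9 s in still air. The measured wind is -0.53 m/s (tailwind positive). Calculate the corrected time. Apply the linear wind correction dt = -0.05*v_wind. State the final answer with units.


dt = -0.05 * v_wind = -0.05 * -0.53 = 0.0265 s
t_corrected = t_still + dt = 9.9 + (0.0265)
t_corrected = 9.9265 s

9.9265 s


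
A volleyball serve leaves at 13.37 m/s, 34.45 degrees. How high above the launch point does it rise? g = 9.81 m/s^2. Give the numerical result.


H = (v*sin(theta))^2 / (2*g)
vy = v*sin(theta) = 13.37 * sin(34.45 deg) = 7.5632 m/s
H = vy^2 / (2*g) = 57.2025 / (2*9.81)
H = 57.2025 / 19.62 = 2.9155 m

2.9155 m


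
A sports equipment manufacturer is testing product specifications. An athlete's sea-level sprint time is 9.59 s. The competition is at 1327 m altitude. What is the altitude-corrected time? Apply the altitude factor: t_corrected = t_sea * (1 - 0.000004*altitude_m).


Correction factor = 1 - 0.000004 * 1327 = 0.994692
t_corrected = t_sea * factor = 9.59 * 0.994692
t_corrected = 9.5391 s

9.5391 s


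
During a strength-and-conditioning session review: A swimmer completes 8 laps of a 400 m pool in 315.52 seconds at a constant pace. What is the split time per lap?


Split time = total_time / n_laps = 315.52 / 8
Split time = 39.44 s per lap

39.44 s


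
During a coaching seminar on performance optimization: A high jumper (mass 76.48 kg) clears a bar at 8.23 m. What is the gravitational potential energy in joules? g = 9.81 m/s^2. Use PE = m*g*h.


PE = m * g * h
PE = 76.48 * 9.81 * 8.23
PE = 750.2688 * 8.23 = 6174.7122 J

6174.7122 J


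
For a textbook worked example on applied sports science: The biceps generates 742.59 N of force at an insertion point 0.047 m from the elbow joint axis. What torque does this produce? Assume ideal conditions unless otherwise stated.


tau = F * d
tau = 742.59 * 0.047
tau = 34.9017 N*m

34.9017 N*m


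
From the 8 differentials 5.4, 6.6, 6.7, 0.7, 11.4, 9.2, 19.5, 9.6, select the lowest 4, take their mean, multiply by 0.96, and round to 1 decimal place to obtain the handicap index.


All differentials: 5.4, 6.6, 6.7, 0.7, 11.4, 9.2, 19.5, 9.6
Sorted: 0.7, 5.4, 6.6, 6.7, 9.2, 9.6, 11.4, 19.5
Best 4: 0.7, 5.4, 6.6, 6.7
Average of best = 19.4 / 4 = 4.85
Raw index = 4.85 * 0.96 = 4.656
Handicap index = round(4.656, 1) = 4.7

4.7


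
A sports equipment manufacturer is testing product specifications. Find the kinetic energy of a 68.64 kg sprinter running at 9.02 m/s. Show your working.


KE = 0.5 * m * v^2
KE = 0.5 * 68.64 * 9.02^2
KE = 0.5 * 68.64 * 81.3604 = 2792.2889 J

2792.2889 J


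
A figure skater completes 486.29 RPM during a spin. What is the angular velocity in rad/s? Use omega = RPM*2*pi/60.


omega = RPM * 2 * pi / 60
omega = 486.29 * 2 * 3.14159 / 60
omega = 3055.4502 / 60 = 50.9242 rad/s

50.9242 rad/s


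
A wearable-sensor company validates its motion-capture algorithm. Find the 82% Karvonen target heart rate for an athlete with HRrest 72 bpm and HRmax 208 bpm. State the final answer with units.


Target = HRrest + pct*(HRmax - HRrest)
Heart rate reserve = HRmax - HRrest = 208 - 72 = 136 bpm
Fraction = 82% = 0.82
Target = 72 + 0.82 * 136
Target = 72 + 111.52 = 183.52 bpm

183.52 bpm


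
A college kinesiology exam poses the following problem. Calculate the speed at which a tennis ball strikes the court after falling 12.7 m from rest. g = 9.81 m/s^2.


v = sqrt(2 * g * h)
v = sqrt(2 * 9.81 * 12.7)
v = sqrt(249.174) = 15.7852 m/s

15.7852 m/s


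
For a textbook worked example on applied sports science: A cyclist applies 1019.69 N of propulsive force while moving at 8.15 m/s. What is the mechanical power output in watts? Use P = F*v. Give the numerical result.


P = F * v
P = 1019.69 * 8.15
P = 8310.4735 W

8310.4735 W


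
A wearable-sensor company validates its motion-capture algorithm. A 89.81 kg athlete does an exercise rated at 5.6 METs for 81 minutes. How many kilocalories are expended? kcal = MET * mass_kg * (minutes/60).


kcal = MET * mass * time_hr
Convert time: 81 min = 1.35 hr
kcal = 5.6 * 89.81 * 1.35
kcal = 678.9636 kcal

678.9636 kcal


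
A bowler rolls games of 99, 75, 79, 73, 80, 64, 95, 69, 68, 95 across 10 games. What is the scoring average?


Average = sum / n
Sum = 797
Average = 797 / 10 = 79.7

79.7


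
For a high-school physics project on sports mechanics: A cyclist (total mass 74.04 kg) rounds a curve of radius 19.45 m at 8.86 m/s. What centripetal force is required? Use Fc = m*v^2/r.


Fc = m * v^2 / r
v^2 = 8.86^2 = 78.4996
Fc = 74.04 * 78.4996 / 19.45
Fc = 5812.1104 / 19.45 = 298.8232 N

298.8232 N


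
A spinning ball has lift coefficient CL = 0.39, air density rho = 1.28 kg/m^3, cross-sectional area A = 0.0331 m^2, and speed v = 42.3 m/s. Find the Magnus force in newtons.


FM = 0.5 * CL * rho * A * v^2
FM = 0.5 * 0.39 * 1.28 * 0.0331 * 42.3^2
v^2 = 1789.29
FM = 0.5 * 0.39 * 1.28 * 0.0331 * 1789.29 = 14.7827 N

14.7827 N


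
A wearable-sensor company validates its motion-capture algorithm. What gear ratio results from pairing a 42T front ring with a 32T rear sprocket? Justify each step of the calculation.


GR = front_teeth / rear_teeth
GR = 42 / 32
GR = 1.3125

1.3125


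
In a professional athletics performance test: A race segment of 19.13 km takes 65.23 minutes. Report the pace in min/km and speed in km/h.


Pace = time / distance = 65.23 min / 19.13 km = 3.4098 min/km
Speed = distance / time_in_hours = 19.13 / 1.0872 hr
Speed = 17.5962 km/h

3.4098 min/km, 17.5962 km/h


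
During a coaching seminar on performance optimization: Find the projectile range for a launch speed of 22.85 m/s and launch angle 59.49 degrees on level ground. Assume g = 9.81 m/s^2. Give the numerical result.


R = v^2 * sin(2*theta) / g
Convert angle to radians: theta = 59.49 deg = 1.0383 rad
sin(2*theta) = sin(2.0766) = 0.8748
R = 22.85^2 * 0.8748 / 9.81
R = 522.1225 * 0.8748 / 9.81 = 46.5593 m

46.5593 m


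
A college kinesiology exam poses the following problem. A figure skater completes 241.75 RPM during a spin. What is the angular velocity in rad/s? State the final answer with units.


omega = RPM * 2 * pi / 60
omega = 241.75 * 2 * 3.14159 / 60
omega = 1518.96 / 60 = 25.316 rad/s

25.316 rad/s


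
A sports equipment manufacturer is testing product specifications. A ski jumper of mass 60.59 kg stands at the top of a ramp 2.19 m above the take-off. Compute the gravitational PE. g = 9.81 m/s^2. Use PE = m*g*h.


PE = m * g * h
PE = 60.59 * 9.81 * 2.19
PE = 594.3879 * 2.19 = 1301.7095 J

1301.7095 J


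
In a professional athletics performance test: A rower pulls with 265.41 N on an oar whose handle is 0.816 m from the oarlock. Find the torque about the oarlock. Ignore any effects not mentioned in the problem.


tau = F * d
tau = 265.41 * 0.816
tau = 216.5746 N*m

216.5746 N*m


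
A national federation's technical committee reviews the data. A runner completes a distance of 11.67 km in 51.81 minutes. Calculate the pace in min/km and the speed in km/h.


Pace = time / distance = 51.81 min / 11.67 km = 4.4396 min/km
Speed = distance / time_in_hours = 11.67 / 0.8635 hr
Speed = 13.5148 km/h

4.4396 min/km, 13.5148 km/h


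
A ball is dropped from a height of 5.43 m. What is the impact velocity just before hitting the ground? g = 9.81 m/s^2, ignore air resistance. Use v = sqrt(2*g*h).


v = sqrt(2 * g * h)
v = sqrt(2 * 9.81 * 5.43)
v = sqrt(106.5366) = 10.3217 m/s

10.3217 m/s


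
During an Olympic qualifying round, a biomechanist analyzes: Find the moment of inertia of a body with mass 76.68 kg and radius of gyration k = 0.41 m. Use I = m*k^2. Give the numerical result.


I = m * k^2
I = 76.68 * 0.41^2
I = 76.68 * 0.1681 = 12.8899 kg*m^2

12.8899 kg*m^2


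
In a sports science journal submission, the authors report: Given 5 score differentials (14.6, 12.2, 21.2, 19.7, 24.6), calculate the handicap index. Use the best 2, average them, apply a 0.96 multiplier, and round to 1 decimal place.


All differentials: 14.6, 12.2, 21.2, 19.7, 24.6
Sorted: 12.2, 14.6, 19.7, 21.2, 24.6
Best 2: 12.2, 14.6
Average of best = 26.8 / 2 = 13.4
Raw index = 13.4 * 0.96 = 12.864
Handicap index = round(12.864, 1) = 12.9

12.9


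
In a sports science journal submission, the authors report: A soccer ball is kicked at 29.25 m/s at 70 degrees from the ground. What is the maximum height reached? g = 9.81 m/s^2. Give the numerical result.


H = (v*sin(theta))^2 / (2*g)
vy = v*sin(theta) = 29.25 * sin(70 deg) = 27.486 m/s
H = vy^2 / (2*g) = 755.4807 / (2*9.81)
H = 755.4807 / 19.62 = 38.5056 m

38.5056 m


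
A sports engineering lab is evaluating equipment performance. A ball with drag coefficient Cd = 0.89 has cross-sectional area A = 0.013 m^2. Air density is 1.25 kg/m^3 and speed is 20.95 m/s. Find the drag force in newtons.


Fd = 0.5 * Cd * rho * A * v^2
Fd = 0.5 * 0.89 * 1.25 * 0.013 * 20.95^2
v^2 = 438.9025
Fd = 0.5 * 0.89 * 1.25 * 0.013 * 438.9025 = 3.1738 N

3.1738 N


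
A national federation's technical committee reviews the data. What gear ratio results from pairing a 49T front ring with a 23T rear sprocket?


GR = front_teeth / rear_teeth
GR = 49 / 23
GR = 2.1304

2.1304


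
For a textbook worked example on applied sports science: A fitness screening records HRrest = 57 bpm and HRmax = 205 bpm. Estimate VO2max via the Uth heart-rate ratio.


VO2max = 15.3 * HRmax / HRrest
VO2max = 15.3 * 205 / 57
VO2max = 3136.5 / 57 = 55.0263 mL/kg/min

55.0263 mL/kg/min


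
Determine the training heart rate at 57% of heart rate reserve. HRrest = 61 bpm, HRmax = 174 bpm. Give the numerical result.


Target = HRrest + pct*(HRmax - HRrest)
Heart rate reserve = HRmax - HRrest = 174 - 61 = 113 bpm
Fraction = 57% = 0.57
Target = 61 + 0.57 * 113
Target = 61 + 64.41 = 125.41 bpm

125.41 bpm


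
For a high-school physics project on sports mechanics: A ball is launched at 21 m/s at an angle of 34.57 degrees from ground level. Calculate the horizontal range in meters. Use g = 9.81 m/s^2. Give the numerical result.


R = v^2 * sin(2*theta) / g
Convert angle to radians: theta = 34.57 deg = 0.6034 rad
sin(2*theta) = sin(1.2067) = 0.9345
R = 21^2 * 0.9345 / 9.81
R = 441 * 0.9345 / 9.81 = 42.0075 m

42.0075 m


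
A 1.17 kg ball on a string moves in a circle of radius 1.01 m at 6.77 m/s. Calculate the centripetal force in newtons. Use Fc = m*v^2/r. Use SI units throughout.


Fc = m * v^2 / r
v^2 = 6.77^2 = 45.8329
Fc = 1.17 * 45.8329 / 1.01
Fc = 53.6245 / 1.01 = 53.0936 N

53.0936 N


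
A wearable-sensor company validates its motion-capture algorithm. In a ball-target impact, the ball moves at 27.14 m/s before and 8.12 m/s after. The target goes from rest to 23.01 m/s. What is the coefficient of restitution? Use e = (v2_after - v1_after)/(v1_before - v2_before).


e = (v2_after - v1_after) / (v1_before - v2_before)
Numerator = 23.01 - 8.12 = 14.89
Denominator = 27.14 - 0 = 27.14
e = 14.89 / 27.14 = 0.5486

0.5486


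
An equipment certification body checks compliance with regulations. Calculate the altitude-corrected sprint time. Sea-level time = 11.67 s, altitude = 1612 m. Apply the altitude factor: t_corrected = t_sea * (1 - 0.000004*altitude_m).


Correction factor = 1 - 0.000004 * 1612 = 0.993552
t_corrected = t_sea * factor = 11.67 * 0.993552
t_corrected = 11.5948 s

11.5948 s


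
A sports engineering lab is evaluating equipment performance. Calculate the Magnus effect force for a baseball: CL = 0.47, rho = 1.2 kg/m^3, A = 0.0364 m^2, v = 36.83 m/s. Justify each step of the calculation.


FM = 0.5 * CL * rho * A * v^2
FM = 0.5 * 0.47 * 1.2 * 0.0364 * 36.83^2
v^2 = 1356.4489
FM = 0.5 * 0.47 * 1.2 * 0.0364 * 1356.4489 = 13.9237 N

13.9237 N


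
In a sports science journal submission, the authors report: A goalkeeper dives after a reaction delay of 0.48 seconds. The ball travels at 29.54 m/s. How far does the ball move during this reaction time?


d = v * t
d = 29.54 * 0.48
d = 14.1792 m

14.1792 m


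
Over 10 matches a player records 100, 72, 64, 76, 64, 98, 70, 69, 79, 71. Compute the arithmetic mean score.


Average = sum / n
Sum = 763
Average = 763 / 10 = 76.3

76.3


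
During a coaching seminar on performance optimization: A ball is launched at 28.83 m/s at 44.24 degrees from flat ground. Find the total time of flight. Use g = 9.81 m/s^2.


T = 2*v*sin(theta)/g
sin(theta) = sin(44.24 deg) = 0.6977
T = 2*28.83*0.6977 / 9.81
T = 40.2274 / 9.81 = 4.1007 s

4.1007 s


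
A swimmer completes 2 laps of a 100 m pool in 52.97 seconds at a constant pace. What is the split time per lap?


Split time = total_time / n_laps = 52.97 / 2
Split time = 26.485 s per lap

26.485 s


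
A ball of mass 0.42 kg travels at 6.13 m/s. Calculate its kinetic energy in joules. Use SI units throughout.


KE = 0.5 * m * v^2
KE = 0.5 * 0.42 * 6.13^2
KE = 0.5 * 0.42 * 37.5769 = 7.8911 J

7.8911 J


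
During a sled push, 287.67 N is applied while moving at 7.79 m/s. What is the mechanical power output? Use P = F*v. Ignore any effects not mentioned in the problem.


P = F * v
P = 287.67 * 7.79
P = 2240.9493 W

2240.9493 W


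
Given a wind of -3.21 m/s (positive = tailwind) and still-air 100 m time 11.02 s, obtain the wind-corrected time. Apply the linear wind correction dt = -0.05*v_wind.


dt = -0.05 * v_wind = -0.05 * -3.21 = 0.1605 s
t_corrected = t_still + dt = 11.02 + (0.1605)
t_corrected = 11.1805 s

11.1805 s


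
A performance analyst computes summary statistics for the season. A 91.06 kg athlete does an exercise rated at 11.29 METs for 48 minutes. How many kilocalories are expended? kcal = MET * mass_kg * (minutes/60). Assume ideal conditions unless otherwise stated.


kcal = MET * mass * time_hr
Convert time: 48 min = 0.8 hr
kcal = 11.29 * 91.06 * 0.8
kcal = 822.4539 kcal

822.4539 kcal


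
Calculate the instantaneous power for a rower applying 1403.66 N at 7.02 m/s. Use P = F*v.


P = F * v
P = 1403.66 * 7.02
P = 9853.6932 W

9853.6932 W


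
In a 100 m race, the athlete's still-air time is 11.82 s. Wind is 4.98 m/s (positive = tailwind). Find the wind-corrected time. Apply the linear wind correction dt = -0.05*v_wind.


dt = -0.05 * v_wind = -0.05 * 4.98 = -0.249 s
t_corrected = t_still + dt = 11.82 + (-0.249)
t_corrected = 11.571 s

11.571 s


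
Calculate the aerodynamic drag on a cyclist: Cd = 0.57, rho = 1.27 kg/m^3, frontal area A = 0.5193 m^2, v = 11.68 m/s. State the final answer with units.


Fd = 0.5 * Cd * rho * A * v^2
Fd = 0.5 * 0.57 * 1.27 * 0.5193 * 11.68^2
v^2 = 136.4224
Fd = 0.5 * 0.57 * 1.27 * 0.5193 * 136.4224 = 25.642 N

25.642 N


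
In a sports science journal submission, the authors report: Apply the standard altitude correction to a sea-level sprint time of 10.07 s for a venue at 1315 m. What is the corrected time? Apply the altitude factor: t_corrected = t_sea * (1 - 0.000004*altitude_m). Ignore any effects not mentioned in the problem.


Correction factor = 1 - 0.000004 * 1315 = 0.99474
t_corrected = t_sea * factor = 10.07 * 0.99474
t_corrected = 10.017 s

10.017 s


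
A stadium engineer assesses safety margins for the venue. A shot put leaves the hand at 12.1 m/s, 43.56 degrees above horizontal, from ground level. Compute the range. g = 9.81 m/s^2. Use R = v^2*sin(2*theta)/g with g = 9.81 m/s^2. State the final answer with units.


R = v^2 * sin(2*theta) / g
Convert angle to radians: theta = 43.56 deg = 0.7603 rad
sin(2*theta) = sin(1.5205) = 0.9987
R = 12.1^2 * 0.9987 / 9.81
R = 146.41 * 0.9987 / 9.81 = 14.9057 m

14.9057 m


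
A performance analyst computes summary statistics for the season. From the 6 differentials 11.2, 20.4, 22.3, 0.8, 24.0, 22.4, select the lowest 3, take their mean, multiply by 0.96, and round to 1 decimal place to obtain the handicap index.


All differentials: 11.2, 20.4, 22.3, 0.8, 24.0, 22.4
Sorted: 0.8, 11.2, 20.4, 22.3, 22.4, 24.0
Best 3: 0.8, 11.2, 20.4
Average of best = 32.4 / 3 = 10.8
Raw index = 10.8 * 0.96 = 10.368
Handicap index = round(10.368, 1) = 10.4

10.4


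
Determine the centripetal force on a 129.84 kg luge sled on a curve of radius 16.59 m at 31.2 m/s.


Fc = m * v^2 / r
v^2 = 31.2^2 = 973.44
Fc = 129.84 * 973.44 / 16.59
Fc = 126391.4496 / 16.59 = 7618.5322 N

7618.5322 N


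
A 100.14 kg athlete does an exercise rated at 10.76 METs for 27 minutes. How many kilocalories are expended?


kcal = MET * mass * time_hr
Convert time: 27 min = 0.45 hr
kcal = 10.76 * 100.14 * 0.45
kcal = 484.8779 kcal

484.8779 kcal


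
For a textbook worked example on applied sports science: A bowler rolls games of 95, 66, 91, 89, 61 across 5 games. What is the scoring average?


Average = sum / n
Sum = 402
Average = 402 / 5 = 80.4

80.4


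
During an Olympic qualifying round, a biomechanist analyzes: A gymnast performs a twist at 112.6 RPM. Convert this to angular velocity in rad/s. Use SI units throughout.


omega = RPM * 2 * pi / 60
omega = 112.6 * 2 * 3.14159 / 60
omega = 707.4867 / 60 = 11.7914 rad/s

11.7914 rad/s


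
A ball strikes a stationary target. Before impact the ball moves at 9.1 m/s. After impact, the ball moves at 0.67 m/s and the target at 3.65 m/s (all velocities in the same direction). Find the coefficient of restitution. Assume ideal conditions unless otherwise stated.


e = (v2_after - v1_after) / (v1_before - v2_before)
Numerator = 3.65 - 0.67 = 2.98
Denominator = 9.1 - 0 = 9.1
e = 2.98 / 9.1 = 0.3275

0.3275


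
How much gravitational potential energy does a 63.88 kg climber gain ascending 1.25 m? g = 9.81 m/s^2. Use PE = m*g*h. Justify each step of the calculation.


PE = m * g * h
PE = 63.88 * 9.81 * 1.25
PE = 626.6628 * 1.25 = 783.3285 J

783.3285 J


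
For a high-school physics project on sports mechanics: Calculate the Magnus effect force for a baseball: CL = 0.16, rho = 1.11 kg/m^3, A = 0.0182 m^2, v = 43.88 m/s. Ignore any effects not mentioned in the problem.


FM = 0.5 * CL * rho * A * v^2
FM = 0.5 * 0.16 * 1.11 * 0.0182 * 43.88^2
v^2 = 1925.4544
FM = 0.5 * 0.16 * 1.11 * 0.0182 * 1925.4544 = 3.1118 N

3.1118 N


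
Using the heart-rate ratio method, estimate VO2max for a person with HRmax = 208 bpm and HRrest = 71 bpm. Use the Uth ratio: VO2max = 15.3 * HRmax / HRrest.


VO2max = 15.3 * HRmax / HRrest
VO2max = 15.3 * 208 / 71
VO2max = 3182.4 / 71 = 44.8225 mL/kg/min

44.8225 mL/kg/min


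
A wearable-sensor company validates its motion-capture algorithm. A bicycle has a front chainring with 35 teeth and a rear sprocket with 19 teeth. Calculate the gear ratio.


GR = front_teeth / rear_teeth
GR = 35 / 19
GR = 1.8421

1.8421


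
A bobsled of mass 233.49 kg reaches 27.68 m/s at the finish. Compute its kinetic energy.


KE = 0.5 * m * v^2
KE = 0.5 * 233.49 * 27.68^2
KE = 0.5 * 233.49 * 766.1824 = 89447.9643 J

89447.9643 J


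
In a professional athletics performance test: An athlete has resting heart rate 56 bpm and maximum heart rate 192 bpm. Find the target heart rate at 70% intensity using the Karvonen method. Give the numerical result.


Target = HRrest + pct*(HRmax - HRrest)
Heart rate reserve = HRmax - HRrest = 192 - 56 = 136 bpm
Fraction = 70% = 0.7
Target = 56 + 0.7 * 136
Target = 56 + 95.2 = 151.2 bpm

151.2 bpm


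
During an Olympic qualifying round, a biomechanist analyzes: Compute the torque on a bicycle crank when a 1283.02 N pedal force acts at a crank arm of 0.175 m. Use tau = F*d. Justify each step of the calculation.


tau = F * d
tau = 1283.02 * 0.175
tau = 224.5285 N*m

224.5285 N*m


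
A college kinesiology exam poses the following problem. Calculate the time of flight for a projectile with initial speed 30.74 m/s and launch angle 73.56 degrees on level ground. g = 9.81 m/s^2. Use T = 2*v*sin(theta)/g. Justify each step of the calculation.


T = 2*v*sin(theta)/g
sin(theta) = sin(73.56 deg) = 0.9591
T = 2*30.74*0.9591 / 9.81
T = 58.9665 / 9.81 = 6.0109 s

6.0109 s


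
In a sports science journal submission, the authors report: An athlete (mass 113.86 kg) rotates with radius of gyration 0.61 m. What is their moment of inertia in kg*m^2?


I = m * k^2
I = 113.86 * 0.61^2
I = 113.86 * 0.3721 = 42.3673 kg*m^2

42.3673 kg*m^2


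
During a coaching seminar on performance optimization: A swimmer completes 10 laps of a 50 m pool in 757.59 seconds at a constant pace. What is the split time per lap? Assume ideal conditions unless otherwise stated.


Split time = total_time / n_laps = 757.59 / 10
Split time = 75.759 s per lap

75.759 s


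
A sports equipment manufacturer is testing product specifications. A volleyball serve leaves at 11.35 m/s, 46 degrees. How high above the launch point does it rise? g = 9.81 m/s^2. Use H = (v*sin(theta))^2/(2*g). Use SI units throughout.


H = (v*sin(theta))^2 / (2*g)
vy = v*sin(theta) = 11.35 * sin(46 deg) = 8.1645 m/s
H = vy^2 / (2*g) = 66.6592 / (2*9.81)
H = 66.6592 / 19.62 = 3.3975 m

3.3975 m


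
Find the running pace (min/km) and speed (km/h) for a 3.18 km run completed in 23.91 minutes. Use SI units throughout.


Pace = time / distance = 23.91 min / 3.18 km = 7.5189 min/km
Speed = distance / time_in_hours = 3.18 / 0.3985 hr
Speed = 7.9799 km/h

7.5189 min/km, 7.9799 km/h


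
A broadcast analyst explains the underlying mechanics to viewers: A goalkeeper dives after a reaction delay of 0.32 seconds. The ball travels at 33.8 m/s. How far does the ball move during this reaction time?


d = v * t
d = 33.8 * 0.32
d = 10.816 m

10.816 m


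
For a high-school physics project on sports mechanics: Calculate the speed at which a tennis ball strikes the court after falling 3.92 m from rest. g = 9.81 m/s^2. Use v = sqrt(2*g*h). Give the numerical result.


v = sqrt(2 * g * h)
v = sqrt(2 * 9.81 * 3.92)
v = sqrt(76.9104) = 8.7699 m/s

8.7699 m/s


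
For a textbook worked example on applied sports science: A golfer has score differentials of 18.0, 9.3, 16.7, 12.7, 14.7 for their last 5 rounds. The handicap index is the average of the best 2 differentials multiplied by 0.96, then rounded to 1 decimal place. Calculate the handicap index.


All differentials: 18.0, 9.3, 16.7, 12.7, 14.7
Sorted: 9.3, 12.7, 14.7, 16.7, 18.0
Best 2: 9.3, 12.7
Average of best = 22 / 2 = 11
Raw index = 11 * 0.96 = 10.56
Handicap index = round(10.56, 1) = 10.6

10.6


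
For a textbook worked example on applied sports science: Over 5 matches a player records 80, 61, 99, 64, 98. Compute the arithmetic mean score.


Average = sum / n
Sum = 402
Average = 402 / 5 = 80.4

80.4


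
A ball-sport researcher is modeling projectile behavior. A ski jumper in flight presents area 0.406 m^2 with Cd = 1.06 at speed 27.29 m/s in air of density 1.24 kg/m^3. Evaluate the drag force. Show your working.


Fd = 0.5 * Cd * rho * A * v^2
Fd = 0.5 * 1.06 * 1.24 * 0.406 * 27.29^2
v^2 = 744.7441
Fd = 0.5 * 1.06 * 1.24 * 0.406 * 744.7441 = 198.715 N

198.715 N


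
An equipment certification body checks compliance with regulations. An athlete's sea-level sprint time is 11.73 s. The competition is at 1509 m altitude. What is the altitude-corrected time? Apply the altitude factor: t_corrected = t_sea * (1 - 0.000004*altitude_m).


Correction factor = 1 - 0.000004 * 1509 = 0.993964
t_corrected = t_sea * factor = 11.73 * 0.993964
t_corrected = 11.6592 s

11.6592 s


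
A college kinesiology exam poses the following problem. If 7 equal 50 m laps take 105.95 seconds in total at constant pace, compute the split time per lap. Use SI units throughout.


Split time = total_time / n_laps = 105.95 / 7
Split time = 15.1357 s per lap

15.1357 s


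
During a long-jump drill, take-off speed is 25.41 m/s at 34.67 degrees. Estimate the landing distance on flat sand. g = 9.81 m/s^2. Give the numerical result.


R = v^2 * sin(2*theta) / g
Convert angle to radians: theta = 34.67 deg = 0.6051 rad
sin(2*theta) = sin(1.2102) = 0.9357
R = 25.41^2 * 0.9357 / 9.81
R = 645.6681 * 0.9357 / 9.81 = 61.5847 m

61.5847 m


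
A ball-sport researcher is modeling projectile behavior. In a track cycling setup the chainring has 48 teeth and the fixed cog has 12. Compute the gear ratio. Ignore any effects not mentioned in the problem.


GR = front_teeth / rear_teeth
GR = 48 / 12
GR = 4

4


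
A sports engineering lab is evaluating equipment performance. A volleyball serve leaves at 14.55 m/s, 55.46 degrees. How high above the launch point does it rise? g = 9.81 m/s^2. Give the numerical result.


H = (v*sin(theta))^2 / (2*g)
vy = v*sin(theta) = 14.55 * sin(55.46 deg) = 11.9853 m/s
H = vy^2 / (2*g) = 143.6469 / (2*9.81)
H = 143.6469 / 19.62 = 7.3215 m

7.3215 m


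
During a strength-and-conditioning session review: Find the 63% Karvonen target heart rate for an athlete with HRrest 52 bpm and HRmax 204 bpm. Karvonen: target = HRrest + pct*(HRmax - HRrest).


Target = HRrest + pct*(HRmax - HRrest)
Heart rate reserve = HRmax - HRrest = 204 - 52 = 152 bpm
Fraction = 63% = 0.63
Target = 52 + 0.63 * 152
Target = 52 + 95.76 = 147.76 bpm

147.76 bpm


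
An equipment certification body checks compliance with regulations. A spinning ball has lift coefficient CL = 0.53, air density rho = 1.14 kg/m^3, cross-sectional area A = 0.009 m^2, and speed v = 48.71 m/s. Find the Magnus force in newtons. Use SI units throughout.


FM = 0.5 * CL * rho * A * v^2
FM = 0.5 * 0.53 * 1.14 * 0.009 * 48.71^2
v^2 = 2372.6641
FM = 0.5 * 0.53 * 1.14 * 0.009 * 2372.6641 = 6.451 N

6.451 N


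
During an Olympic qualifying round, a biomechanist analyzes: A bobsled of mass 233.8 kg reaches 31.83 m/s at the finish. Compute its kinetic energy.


KE = 0.5 * m * v^2
KE = 0.5 * 233.8 * 31.83^2
KE = 0.5 * 233.8 * 1013.1489 = 118437.1064 J

118437.1064 J


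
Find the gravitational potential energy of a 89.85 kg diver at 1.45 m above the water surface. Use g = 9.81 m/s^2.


PE = m * g * h
PE = 89.85 * 9.81 * 1.45
PE = 881.4285 * 1.45 = 1278.0713 J

1278.0713 J


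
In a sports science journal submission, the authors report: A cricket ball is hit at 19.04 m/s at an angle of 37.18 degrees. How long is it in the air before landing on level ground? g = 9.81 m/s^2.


T = 2*v*sin(theta)/g
sin(theta) = sin(37.18 deg) = 0.6043
T = 2*19.04*0.6043 / 9.81
T = 23.0125 / 9.81 = 2.3458 s

2.3458 s


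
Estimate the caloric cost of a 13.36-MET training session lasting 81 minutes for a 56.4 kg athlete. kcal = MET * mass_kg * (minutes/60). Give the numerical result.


kcal = MET * mass * time_hr
Convert time: 81 min = 1.35 hr
kcal = 13.36 * 56.4 * 1.35
kcal = 1017.2304 kcal

1017.2304 kcal


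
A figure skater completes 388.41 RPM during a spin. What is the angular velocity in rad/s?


omega = RPM * 2 * pi / 60
omega = 388.41 * 2 * 3.14159 / 60
omega = 2440.452 / 60 = 40.6742 rad/s

40.6742 rad/s


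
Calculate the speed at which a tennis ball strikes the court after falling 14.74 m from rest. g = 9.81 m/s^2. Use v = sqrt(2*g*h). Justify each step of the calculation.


v = sqrt(2 * g * h)
v = sqrt(2 * 9.81 * 14.74)
v = sqrt(289.1988) = 17.0058 m/s

17.0058 m/s


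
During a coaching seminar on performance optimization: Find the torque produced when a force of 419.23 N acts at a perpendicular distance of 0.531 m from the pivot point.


tau = F * d
tau = 419.23 * 0.531
tau = 222.6111 N*m

222.6111 N*m


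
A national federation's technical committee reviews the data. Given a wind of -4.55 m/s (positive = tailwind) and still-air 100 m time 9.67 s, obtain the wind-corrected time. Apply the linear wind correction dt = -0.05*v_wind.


dt = -0.05 * v_wind = -0.05 * -4.55 = 0.2275 s
t_corrected = t_still + dt = 9.67 + (0.2275)
t_corrected = 9.8975 s

9.8975 s


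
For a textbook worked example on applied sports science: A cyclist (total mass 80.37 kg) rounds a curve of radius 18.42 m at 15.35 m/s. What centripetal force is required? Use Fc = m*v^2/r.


Fc = m * v^2 / r
v^2 = 15.35^2 = 235.6225
Fc = 80.37 * 235.6225 / 18.42
Fc = 18936.9803 / 18.42 = 1028.0662 N

1028.0662 N


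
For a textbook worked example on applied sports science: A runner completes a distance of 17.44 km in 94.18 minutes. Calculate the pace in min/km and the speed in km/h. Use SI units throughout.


Pace = time / distance = 94.18 min / 17.44 km = 5.4002 min/km
Speed = distance / time_in_hours = 17.44 / 1.5697 hr
Speed = 11.1106 km/h

5.4002 min/km, 11.1106 km/h


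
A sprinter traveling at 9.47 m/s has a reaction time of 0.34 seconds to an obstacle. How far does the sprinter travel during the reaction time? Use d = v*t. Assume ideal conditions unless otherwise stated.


d = v * t
d = 9.47 * 0.34
d = 3.2198 m

3.2198 m


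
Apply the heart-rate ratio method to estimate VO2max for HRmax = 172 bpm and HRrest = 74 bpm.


VO2max = 15.3 * HRmax / HRrest
VO2max = 15.3 * 172 / 74
VO2max = 2631.6 / 74 = 35.5622 mL/kg/min

35.5622 mL/kg/min


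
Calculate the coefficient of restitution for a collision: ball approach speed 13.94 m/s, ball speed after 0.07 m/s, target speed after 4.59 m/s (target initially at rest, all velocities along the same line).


e = (v2_after - v1_after) / (v1_before - v2_before)
Numerator = 4.59 - 0.07 = 4.52
Denominator = 13.94 - 0 = 13.94
e = 4.52 / 13.94 = 0.3242

0.3242


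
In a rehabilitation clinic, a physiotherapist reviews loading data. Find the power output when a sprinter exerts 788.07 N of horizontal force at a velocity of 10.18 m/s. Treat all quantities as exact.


P = F * v
P = 788.07 * 10.18
P = 8022.5526 W

8022.5526 W


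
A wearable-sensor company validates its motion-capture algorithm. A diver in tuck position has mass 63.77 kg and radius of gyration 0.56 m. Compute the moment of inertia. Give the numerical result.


I = m * k^2
I = 63.77 * 0.56^2
I = 63.77 * 0.3136 = 19.9983 kg*m^2

19.9983 kg*m^2


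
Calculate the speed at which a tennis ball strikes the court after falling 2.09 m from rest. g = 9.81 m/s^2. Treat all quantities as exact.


v = sqrt(2 * g * h)
v = sqrt(2 * 9.81 * 2.09)
v = sqrt(41.0058) = 6.4036 m/s

6.4036 m/s


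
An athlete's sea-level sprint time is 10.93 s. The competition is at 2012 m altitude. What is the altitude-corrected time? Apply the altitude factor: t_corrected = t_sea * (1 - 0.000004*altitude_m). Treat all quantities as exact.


Correction factor = 1 - 0.000004 * 2012 = 0.991952
t_corrected = t_sea * factor = 10.93 * 0.991952
t_corrected = 10.842 s

10.842 s


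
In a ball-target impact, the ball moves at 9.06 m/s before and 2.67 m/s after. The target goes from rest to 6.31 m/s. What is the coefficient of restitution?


e = (v2_after - v1_after) / (v1_before - v2_before)
Numerator = 6.31 - 2.67 = 3.64
Denominator = 9.06 - 0 = 9.06
e = 3.64 / 9.06 = 0.4018

0.4018


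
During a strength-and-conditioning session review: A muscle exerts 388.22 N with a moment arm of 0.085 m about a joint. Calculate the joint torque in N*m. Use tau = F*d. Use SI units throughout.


tau = F * d
tau = 388.22 * 0.085
tau = 32.9987 N*m

32.9987 N*m


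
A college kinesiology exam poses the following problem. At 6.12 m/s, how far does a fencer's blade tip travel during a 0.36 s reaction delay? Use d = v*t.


d = v * t
d = 6.12 * 0.36
d = 2.2032 m

2.2032 m


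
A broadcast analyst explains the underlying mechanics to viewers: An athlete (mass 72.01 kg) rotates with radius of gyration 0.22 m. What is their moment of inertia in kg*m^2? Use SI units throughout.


I = m * k^2
I = 72.01 * 0.22^2
I = 72.01 * 0.0484 = 3.4853 kg*m^2

3.4853 kg*m^2


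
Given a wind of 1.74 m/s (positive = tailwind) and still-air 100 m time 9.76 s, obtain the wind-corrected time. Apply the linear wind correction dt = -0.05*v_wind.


dt = -0.05 * v_wind = -0.05 * 1.74 = -0.087 s
t_corrected = t_still + dt = 9.76 + (-0.087)
t_corrected = 9.673 s

9.673 s


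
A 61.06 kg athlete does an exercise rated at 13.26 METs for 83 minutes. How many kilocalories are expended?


kcal = MET * mass * time_hr
Convert time: 83 min = 1.3833 hr
kcal = 13.26 * 61.06 * 1.3833
kcal = 1120.0236 kcal

1120.0236 kcal


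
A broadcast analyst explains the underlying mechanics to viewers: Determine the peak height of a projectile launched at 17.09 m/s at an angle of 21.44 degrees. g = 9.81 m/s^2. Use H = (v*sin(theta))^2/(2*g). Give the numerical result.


H = (v*sin(theta))^2 / (2*g)
vy = v*sin(theta) = 17.09 * sin(21.44 deg) = 6.2469 m/s
H = vy^2 / (2*g) = 39.0232 / (2*9.81)
H = 39.0232 / 19.62 = 1.9889 m

1.9889 m


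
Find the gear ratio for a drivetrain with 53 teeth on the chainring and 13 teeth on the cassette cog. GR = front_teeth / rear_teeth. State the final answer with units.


GR = front_teeth / rear_teeth
GR = 53 / 13
GR = 4.0769

4.0769


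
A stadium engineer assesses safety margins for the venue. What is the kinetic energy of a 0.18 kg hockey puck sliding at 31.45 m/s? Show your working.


KE = 0.5 * m * v^2
KE = 0.5 * 0.18 * 31.45^2
KE = 0.5 * 0.18 * 989.1025 = 89.0192 J

89.0192 J


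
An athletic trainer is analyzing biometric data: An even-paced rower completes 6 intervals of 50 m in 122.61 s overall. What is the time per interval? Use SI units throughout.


Split time = total_time / n_laps = 122.61 / 6
Split time = 20.435 s per lap

20.435 s


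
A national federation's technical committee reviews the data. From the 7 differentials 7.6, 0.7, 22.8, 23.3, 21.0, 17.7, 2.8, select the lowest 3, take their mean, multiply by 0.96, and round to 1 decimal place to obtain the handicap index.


All differentials: 7.6, 0.7, 22.8, 23.3, 21.0, 17.7, 2.8
Sorted: 0.7, 2.8, 7.6, 17.7, 21.0, 22.8, 23.3
Best 3: 0.7, 2.8, 7.6
Average of best = 11.1 / 3 = 3.7
Raw index = 3.7 * 0.96 = 3.552
Handicap index = round(3.552, 1) = 3.6

3.6


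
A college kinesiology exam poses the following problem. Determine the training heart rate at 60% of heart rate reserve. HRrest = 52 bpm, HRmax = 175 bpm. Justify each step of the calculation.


Target = HRrest + pct*(HRmax - HRrest)
Heart rate reserve = HRmax - HRrest = 175 - 52 = 123 bpm
Fraction = 60% = 0.6
Target = 52 + 0.6 * 123
Target = 52 + 73.8 = 125.8 bpm

125.8 bpm


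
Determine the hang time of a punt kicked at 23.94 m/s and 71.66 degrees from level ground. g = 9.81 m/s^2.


T = 2*v*sin(theta)/g
sin(theta) = sin(71.66 deg) = 0.9492
T = 2*23.94*0.9492 / 9.81
T = 45.448 / 9.81 = 4.6328 s

4.6328 s


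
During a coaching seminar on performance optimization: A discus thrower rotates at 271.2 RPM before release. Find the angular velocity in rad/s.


omega = RPM * 2 * pi / 60
omega = 271.2 * 2 * 3.14159 / 60
omega = 1703.9999 / 60 = 28.4 rad/s

28.4 rad/s


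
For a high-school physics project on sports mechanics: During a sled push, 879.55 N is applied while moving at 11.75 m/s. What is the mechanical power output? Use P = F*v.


P = F * v
P = 879.55 * 11.75
P = 10334.7125 W

10334.7125 W


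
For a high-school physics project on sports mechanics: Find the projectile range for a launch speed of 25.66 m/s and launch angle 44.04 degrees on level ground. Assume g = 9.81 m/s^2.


R = v^2 * sin(2*theta) / g
Convert angle to radians: theta = 44.04 deg = 0.7686 rad
sin(2*theta) = sin(1.5373) = 0.9994
R = 25.66^2 * 0.9994 / 9.81
R = 658.4356 * 0.9994 / 9.81 = 67.0811 m

67.0811 m


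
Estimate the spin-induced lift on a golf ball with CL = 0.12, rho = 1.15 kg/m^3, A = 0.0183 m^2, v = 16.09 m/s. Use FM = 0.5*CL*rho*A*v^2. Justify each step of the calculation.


FM = 0.5 * CL * rho * A * v^2
FM = 0.5 * 0.12 * 1.15 * 0.0183 * 16.09^2
v^2 = 258.8881
FM = 0.5 * 0.12 * 1.15 * 0.0183 * 258.8881 = 0.3269 N

0.3269 N


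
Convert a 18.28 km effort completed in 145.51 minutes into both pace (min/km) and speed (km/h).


Pace = time / distance = 145.51 min / 18.28 km = 7.9601 min/km
Speed = distance / time_in_hours = 18.28 / 2.4252 hr
Speed = 7.5376 km/h

7.9601 min/km, 7.5376 km/h


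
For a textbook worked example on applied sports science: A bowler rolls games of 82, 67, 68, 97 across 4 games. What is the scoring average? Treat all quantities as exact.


Average = sum / n
Sum = 314
Average = 314 / 4 = 78.5

78.5


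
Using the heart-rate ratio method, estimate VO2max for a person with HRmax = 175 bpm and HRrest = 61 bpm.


VO2max = 15.3 * HRmax / HRrest
VO2max = 15.3 * 175 / 61
VO2max = 2677.5 / 61 = 43.8934 mL/kg/min

43.8934 mL/kg/min


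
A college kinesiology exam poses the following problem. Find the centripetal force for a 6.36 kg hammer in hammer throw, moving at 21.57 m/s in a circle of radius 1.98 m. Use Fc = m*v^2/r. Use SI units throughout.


Fc = m * v^2 / r
v^2 = 21.57^2 = 465.2649
Fc = 6.36 * 465.2649 / 1.98
Fc = 2959.0848 / 1.98 = 1494.4873 N

1494.4873 N


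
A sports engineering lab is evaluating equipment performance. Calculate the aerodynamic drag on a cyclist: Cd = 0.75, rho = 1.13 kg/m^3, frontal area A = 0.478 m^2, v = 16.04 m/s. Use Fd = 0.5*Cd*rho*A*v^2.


Fd = 0.5 * Cd * rho * A * v^2
Fd = 0.5 * 0.75 * 1.13 * 0.478 * 16.04^2
v^2 = 257.2816
Fd = 0.5 * 0.75 * 1.13 * 0.478 * 257.2816 = 52.113 N

52.113 N


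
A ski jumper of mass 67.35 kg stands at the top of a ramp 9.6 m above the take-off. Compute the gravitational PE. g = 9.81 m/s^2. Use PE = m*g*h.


PE = m * g * h
PE = 67.35 * 9.81 * 9.6
PE = 660.7035 * 9.6 = 6342.7536 J

6342.7536 J


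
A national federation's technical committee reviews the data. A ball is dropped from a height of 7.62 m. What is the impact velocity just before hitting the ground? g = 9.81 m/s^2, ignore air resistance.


v = sqrt(2 * g * h)
v = sqrt(2 * 9.81 * 7.62)
v = sqrt(149.5044) = 12.2272 m/s

12.2272 m/s


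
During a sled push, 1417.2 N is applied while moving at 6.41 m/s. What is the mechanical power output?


P = F * v
P = 1417.2 * 6.41
P = 9084.252 W

9084.252 W


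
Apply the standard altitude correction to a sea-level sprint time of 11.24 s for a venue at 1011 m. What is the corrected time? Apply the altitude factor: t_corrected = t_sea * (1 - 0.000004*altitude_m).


Correction factor = 1 - 0.000004 * 1011 = 0.995956
t_corrected = t_sea * factor = 11.24 * 0.995956
t_corrected = 11.1945 s

11.1945 s
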